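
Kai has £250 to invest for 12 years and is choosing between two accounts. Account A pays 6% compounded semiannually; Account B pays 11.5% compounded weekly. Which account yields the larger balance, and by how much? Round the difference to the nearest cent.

A: (1 + 0.03)^24 ≈ 2.03279411, so 250 × 2.03279411 ≈ 508.1985.
B: (1 + 0.115/52)^624 ≈ 3.96884962, so 250 × 3.96884962 ≈ 992.2124.
Difference ≈ 484.0139 in favor of B.

Account B, by £484.01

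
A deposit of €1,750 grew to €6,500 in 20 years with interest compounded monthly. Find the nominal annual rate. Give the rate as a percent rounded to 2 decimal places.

6.58%

The 240-period growth factor is 6,500/1,750 = 3.71429.
r/12 = 3.71429^(1/240) − 1 ≈ 0.00548242, so r ≈ 12·0.00548242 = 6.57890%.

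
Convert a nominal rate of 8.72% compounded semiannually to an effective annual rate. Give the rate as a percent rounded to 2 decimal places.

8.91%

One year is 2 periods at 0.0436 each: (1 + 0.0436)^2 ≈ 1.089101.
EAR = 1.089101 − 1 ≈ 8.91010%.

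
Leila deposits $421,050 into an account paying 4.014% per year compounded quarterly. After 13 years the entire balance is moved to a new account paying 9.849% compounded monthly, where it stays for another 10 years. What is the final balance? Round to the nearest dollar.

$1,887,203

After 13 years at 4.014%: 421,050 × 1.680714756679 ≈ 707,664.9483.
Then 10 years at 9.849%: 707,664.9483 × 2.666802519884 ≈ 1,887,202.6674.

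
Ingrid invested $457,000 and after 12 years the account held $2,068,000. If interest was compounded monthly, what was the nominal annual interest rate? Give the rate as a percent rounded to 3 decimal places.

The 144-period growth factor is 2,068,000/457,000 = 4.52516.
r/12 = 4.52516^(1/144) − 1 ≈ 0.0105389, so r ≈ 12·0.0105389 = 12.64662%.

12.647%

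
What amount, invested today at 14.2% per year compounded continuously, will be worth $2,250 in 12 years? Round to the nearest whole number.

$409

P = A·e^(−rt) = 2,250·e^(−1.704).
e^(−1.704) ≈ 0.1819542495, so P ≈ 409.3971.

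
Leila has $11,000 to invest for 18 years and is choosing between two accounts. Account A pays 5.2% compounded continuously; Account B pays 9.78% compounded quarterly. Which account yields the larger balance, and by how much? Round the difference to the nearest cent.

Account A growth factor: e^(0.052·18) = e^0.936 ≈ 2.5497619452; balance ≈ 28,047.3814.
Account B growth factor: (1 + 0.02445)^72 ≈ 5.6929216719; balance ≈ 62,622.1384.
Account B is larger by 34,574.7570.

Account B, by $34,574.76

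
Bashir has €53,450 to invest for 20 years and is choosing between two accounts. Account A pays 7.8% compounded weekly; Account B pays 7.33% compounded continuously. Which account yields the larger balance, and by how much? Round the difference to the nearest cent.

Account A, by €22,523.26

Account A growth factor: (1 + 0.0015)^1040 ≈ 4.75326223525; balance ≈ 254,061.8665.
Account B growth factor: e^(0.0733·20) = e^1.466 ≈ 4.33187294803; balance ≈ 231,538.6091.
Account A is larger by 22,523.2574.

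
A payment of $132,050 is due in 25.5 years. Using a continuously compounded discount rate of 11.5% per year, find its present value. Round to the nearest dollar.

$7,033

P = A·e^(−rt) = 132,050·e^(−2.9325).
e^(−2.9325) ≈ 0.0532637122766, so P ≈ 7,033.4732.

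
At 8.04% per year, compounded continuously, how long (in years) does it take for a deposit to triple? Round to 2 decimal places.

e^(0.0804t) = 3, so 0.0804t = ln 3 ≈ 1.0986.
t ≈ 1.0986/0.0804 ≈ 13.6643.

13.66 years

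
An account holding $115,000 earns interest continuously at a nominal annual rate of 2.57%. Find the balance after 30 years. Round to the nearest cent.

$248,621.62

A = P·e^(rt) = 115,000·e^(0.0257·30) = 115,000·e^0.771.
e^0.771 ≈ 2.16192710028, so A ≈ 248,621.6165.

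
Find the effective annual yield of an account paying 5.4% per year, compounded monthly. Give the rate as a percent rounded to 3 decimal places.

One year is 12 periods at 0.0045 each: (1 + 0.0045)^12 ≈ 1.055357.
EAR = 1.055357 − 1 ≈ 5.53568%.

5.536%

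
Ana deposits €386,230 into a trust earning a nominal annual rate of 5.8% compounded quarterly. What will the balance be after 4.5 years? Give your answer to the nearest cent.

Periodic rate = 5.8%/4 = 0.0145; periods = 4·4.5 = 18.
A = 386,230·(1 + 0.0145)^18 ≈ 386,230·1.29579686426 ≈ 500,475.6229.

€500,475.62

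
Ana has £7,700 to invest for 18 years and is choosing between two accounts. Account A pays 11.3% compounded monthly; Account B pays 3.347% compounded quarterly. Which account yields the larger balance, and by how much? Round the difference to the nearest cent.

Account A, by £44,276.24

A: (1 + 0.113/12)^216 ≈ 7.5721947235, so 7,700 × 7.5721947235 ≈ 58,305.8994.
B: (1 + 0.0083675)^72 ≈ 1.8220339477, so 7,700 × 1.8220339477 ≈ 14,029.6614.
Difference ≈ 44,276.2380 in favor of A.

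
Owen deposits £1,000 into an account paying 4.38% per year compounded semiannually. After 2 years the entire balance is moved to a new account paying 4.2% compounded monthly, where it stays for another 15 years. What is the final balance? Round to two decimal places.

£2,045.32

After 2 years at 4.38%: 1,000 × 1.090519904 ≈ 1,090.5199.
Then 15 years at 4.2%: 1,090.5199 × 1.875546467 ≈ 2,045.3208.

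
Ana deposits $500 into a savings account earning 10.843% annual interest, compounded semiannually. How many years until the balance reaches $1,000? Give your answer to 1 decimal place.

We need (1 + 0.054215)^(2t) = 2, so 2t = ln 2 / ln 1.054215 ≈ 13.1287.
t ≈ 13.1287/2 = 6.5643 years.

6.6 years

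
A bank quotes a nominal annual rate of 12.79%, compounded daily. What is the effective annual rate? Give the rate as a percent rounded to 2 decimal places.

13.64%

One year is 365 periods at 0.000350411 each: (1 + 0.000350411)^365 ≈ 1.136414.
EAR = 1.136414 − 1 ≈ 13.64139%.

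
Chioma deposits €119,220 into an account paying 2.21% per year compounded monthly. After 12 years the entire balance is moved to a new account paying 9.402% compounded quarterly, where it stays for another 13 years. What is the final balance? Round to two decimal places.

€520,111.50

Phase 1: 119,220·(1 + 0.0221/12)^144 ≈ 155,388.2184.
Phase 2: 155,388.2184·(1 + 0.023505)^52 ≈ 520,111.4981.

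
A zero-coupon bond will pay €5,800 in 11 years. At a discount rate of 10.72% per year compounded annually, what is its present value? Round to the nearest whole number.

Annual rate = 10.72% = 0.1072; 11 periods.
P = 5,800/(1 + 0.1072)^11 ≈ 5,800/3.065397848 ≈ 1,892.0872.

€1,892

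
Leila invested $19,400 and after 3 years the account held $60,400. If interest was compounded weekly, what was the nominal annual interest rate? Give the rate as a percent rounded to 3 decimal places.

37.995%

(1 + r/52)^156 = 60,400/19,400 = 3.1134.
1 + r/52 = 3.1134^(1/156) ≈ 1.007307, so r/52 ≈ 0.0073068.
r ≈ 52·0.0073068 = 37.99534%.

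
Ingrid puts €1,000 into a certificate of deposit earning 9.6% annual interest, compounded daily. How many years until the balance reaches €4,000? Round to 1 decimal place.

(1 + 0.000263014)^(365t) = 4,000/1,000 = 4.
365t·ln(1 + 0.000263014) = ln(4); 365t = 1.3863/0.000262979 ≈ 5271.4998.
t ≈ 14.4425 years.

14.4 years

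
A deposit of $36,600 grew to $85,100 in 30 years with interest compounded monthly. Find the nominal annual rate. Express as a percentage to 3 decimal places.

2.816%

The 360-period growth factor is 85,100/36,600 = 2.32514.
r/12 = 2.32514^(1/360) − 1 ≈ 0.00234658, so r ≈ 12·0.00234658 = 2.81589%.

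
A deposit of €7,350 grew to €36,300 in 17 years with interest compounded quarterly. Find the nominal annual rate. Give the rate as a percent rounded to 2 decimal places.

(1 + r/4)^68 = 36,300/7,350 = 4.93878.
1 + r/4 = 4.93878^(1/68) ≈ 1.023765, so r/4 ≈ 0.023765.
r ≈ 4·0.023765 = 9.50601%.

9.51%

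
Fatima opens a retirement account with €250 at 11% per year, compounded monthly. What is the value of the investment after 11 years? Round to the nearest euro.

Growth factor = (1 + 0.11/12)^132 ≈ 3.33505052.
A ≈ 250 × 3.33505052 ≈ 833.7626.

€834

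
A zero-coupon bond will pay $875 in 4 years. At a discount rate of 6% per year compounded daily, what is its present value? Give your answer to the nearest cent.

Periodic rate = 6%/365 = 0.000164384; 1460 periods.
P = 875/(1 + 0.06/365)^1460 ≈ 875/1.27122408 ≈ 688.3130.

$688.31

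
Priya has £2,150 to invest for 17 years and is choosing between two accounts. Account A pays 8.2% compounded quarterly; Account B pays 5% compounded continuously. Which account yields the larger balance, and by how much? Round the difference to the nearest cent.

Account A, by £3,514.98

Account A growth factor: (1 + 0.0205)^68 ≈ 3.974519349; balance ≈ 8,545.2166.
Account B growth factor: e^(0.05·17) = e^0.85 ≈ 2.339646852; balance ≈ 5,030.2407.
Account A is larger by 3,514.9759.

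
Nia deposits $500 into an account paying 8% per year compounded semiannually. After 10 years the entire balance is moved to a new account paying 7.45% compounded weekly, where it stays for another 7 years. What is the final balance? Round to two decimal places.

Phase 1: 500·(1 + 0.04)^20 ≈ 1,095.5616.
Phase 2: 1,095.5616·(1 + 0.0745/52)^364 ≈ 1,844.8424.

$1,844.84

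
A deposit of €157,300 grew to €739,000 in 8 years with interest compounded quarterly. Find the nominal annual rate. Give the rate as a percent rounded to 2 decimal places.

19.81%

(1 + r/4)^32 = 739,000/157,300 = 4.69803.
1 + r/4 = 4.69803^(1/32) ≈ 1.049536, so r/4 ≈ 0.0495361.
r ≈ 4·0.0495361 = 19.81443%.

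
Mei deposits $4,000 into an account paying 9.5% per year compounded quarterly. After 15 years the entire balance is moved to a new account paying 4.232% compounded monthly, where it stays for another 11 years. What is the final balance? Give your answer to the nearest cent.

After 15 years at 9.5%: 4,000 × 4.0891673651 ≈ 16,356.6695.
Then 11 years at 4.232%: 16,356.6695 × 1.59153834 ≈ 26,032.2666.

$26,032.27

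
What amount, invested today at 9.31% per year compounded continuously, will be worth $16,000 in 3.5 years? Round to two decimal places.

P = A·e^(−rt) = 16,000·e^(−0.32585).
e^(−0.32585) ≈ 0.72191346633, so P ≈ 11,550.6155.

$11,550.62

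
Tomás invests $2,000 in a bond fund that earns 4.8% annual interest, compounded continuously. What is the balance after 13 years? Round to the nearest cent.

A = P·e^(rt) = 2,000·e^(0.048·13) = 2,000·e^0.624.
e^0.624 ≈ 1.866378645, so A ≈ 3,732.7573.

$3,732.76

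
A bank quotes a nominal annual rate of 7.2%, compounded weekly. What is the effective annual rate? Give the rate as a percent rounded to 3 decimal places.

One year is 52 periods at 0.00138462 each: (1 + 0.00138462)^52 ≈ 1.074602.
EAR = 1.074602 − 1 ≈ 7.46018%.

7.460%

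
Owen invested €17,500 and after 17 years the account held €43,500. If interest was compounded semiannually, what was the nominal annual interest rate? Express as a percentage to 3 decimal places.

(1 + r/2)^34 = 43,500/17,500 = 2.48571.
1 + r/2 = 2.48571^(1/34) ≈ 1.027143, so r/2 ≈ 0.027143.
r ≈ 2·0.027143 = 5.42860%.

5.429%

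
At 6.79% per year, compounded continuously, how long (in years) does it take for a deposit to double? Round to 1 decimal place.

10.2 years

e^(0.0679t) = 2, so 0.0679t = ln 2 ≈ 0.69315.
t ≈ 0.69315/0.0679 ≈ 10.2084.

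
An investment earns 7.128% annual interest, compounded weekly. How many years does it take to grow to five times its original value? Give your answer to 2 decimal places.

(1 + 0.00137077)^(52t) = 5.
52t = ln 5 / ln(1 + 0.00137077) ≈ 1.6094/0.00136983 ≈ 1174.9175.
t ≈ 22.5946.

22.59 years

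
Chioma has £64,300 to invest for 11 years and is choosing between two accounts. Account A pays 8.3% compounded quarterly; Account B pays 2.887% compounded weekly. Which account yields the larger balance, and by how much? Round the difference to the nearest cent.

A: (1 + 0.02075)^44 ≈ 2.46861349154, so 64,300 × 2.46861349154 ≈ 158,731.8475.
B: (1 + 0.02887/52)^572 ≈ 1.3736643489, so 64,300 × 1.3736643489 ≈ 88,326.6176.
Difference ≈ 70,405.2299 in favor of A.

Account A, by £70,405.23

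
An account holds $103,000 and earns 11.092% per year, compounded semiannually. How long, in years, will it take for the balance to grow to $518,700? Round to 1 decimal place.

15.0 years

We need (1 + 0.05546)^(2t) = 5.0359, so 2t = ln 5.0359 / ln 1.05546 ≈ 29.9499.
t ≈ 29.9499/2 = 14.9750 years.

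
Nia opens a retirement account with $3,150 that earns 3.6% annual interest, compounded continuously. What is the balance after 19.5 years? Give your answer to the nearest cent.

A = P·e^(rt) = 3,150·e^(0.036·19.5) = 3,150·e^0.702.
e^0.702 ≈ 2.017784243, so A ≈ 6,356.0204.

$6,356.02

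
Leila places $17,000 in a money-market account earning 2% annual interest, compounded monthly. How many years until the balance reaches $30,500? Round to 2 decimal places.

(1 + 0.00166667)^(12t) = 30,500/17,000 = 1.7941.
12t·ln(1 + 0.00166667) = ln(1.7941); 12t = 0.58451/0.00166528 ≈ 351.0002.
t ≈ 29.2500 years.

29.25 years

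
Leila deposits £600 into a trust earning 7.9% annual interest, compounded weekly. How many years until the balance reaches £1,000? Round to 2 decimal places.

(1 + 0.00151923)^(52t) = 1,000/600 = 1.6667.
52t·ln(1 + 0.00151923) = ln(1.6667); 52t = 0.51083/0.00151808 ≈ 336.4950.
t ≈ 6.4711 years.

6.47 years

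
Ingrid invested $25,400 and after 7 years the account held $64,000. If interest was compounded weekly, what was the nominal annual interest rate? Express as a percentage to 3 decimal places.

(1 + r/52)^364 = 64,000/25,400 = 2.51969.
1 + r/52 = 2.51969^(1/364) ≈ 1.002542, so r/52 ≈ 0.00254205.
r ≈ 52·0.00254205 = 13.21869%.

13.219%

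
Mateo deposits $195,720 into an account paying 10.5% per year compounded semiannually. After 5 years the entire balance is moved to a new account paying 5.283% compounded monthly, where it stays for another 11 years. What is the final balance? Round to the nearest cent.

$583,020.57

Phase 1: 195,720·(1 + 0.0525)^10 ≈ 326,479.7522.
Phase 2: 326,479.7522·(1 + 0.0044025)^132 ≈ 583,020.5660.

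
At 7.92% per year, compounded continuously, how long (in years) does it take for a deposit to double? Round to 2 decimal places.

e^(0.0792t) = 2, so 0.0792t = ln 2 ≈ 0.69315.
t ≈ 0.69315/0.0792 ≈ 8.7519.

8.75 years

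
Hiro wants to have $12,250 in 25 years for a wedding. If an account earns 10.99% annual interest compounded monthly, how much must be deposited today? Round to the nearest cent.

Growth factor = (1 + 0.1099/12)^300 ≈ 15.409666871.
P = 12,250/15.409666871 ≈ 794.9555.

$794.96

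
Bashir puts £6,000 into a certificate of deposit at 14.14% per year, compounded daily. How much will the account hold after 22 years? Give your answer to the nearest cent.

£134,552.85

Periodic rate = 14.14%/365 = 0.000387397; periods = 365·22 = 8030.
A = 6,000·(1 + 0.1414/365)^8030 ≈ 6,000·22.4254751892 ≈ 134,552.8511.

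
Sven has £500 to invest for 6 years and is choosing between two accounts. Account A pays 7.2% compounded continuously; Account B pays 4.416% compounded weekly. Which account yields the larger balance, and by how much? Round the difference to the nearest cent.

Account A growth factor: e^(0.072·6) = e^0.432 ≈ 1.54033512; balance ≈ 770.1676.
Account B growth factor: (1 + 0.04416/52)^312 ≈ 1.30323229; balance ≈ 651.6161.
Account A is larger by 118.5514.

Account A, by £118.55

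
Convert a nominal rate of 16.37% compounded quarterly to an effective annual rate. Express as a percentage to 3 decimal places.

17.403%

EAR = (1 + 16.37%/4)^4 − 1 = (1 + 0.040925)^4 − 1.
(1 + 0.040925)^4 ≈ 1.174026, so EAR ≈ 17.40261%.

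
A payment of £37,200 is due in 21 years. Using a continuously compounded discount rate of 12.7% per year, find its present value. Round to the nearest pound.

P = A·e^(−rt) = 37,200·e^(−2.667).
e^(−2.667) ≈ 0.069460293932, so P ≈ 2,583.9229.

£2,584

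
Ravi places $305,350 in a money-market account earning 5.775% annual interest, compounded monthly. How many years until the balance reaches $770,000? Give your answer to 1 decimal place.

(1 + 0.0048125)^(12t) = 770,000/305,350 = 2.5217.
12t·ln(1 + 0.0048125) = ln(2.5217); 12t = 0.92493/0.00480096 ≈ 192.6557.
t ≈ 16.0546 years.

16.1 years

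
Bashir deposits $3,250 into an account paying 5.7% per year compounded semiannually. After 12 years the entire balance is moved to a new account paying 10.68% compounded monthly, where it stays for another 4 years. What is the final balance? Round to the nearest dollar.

Phase 1: 3,250·(1 + 0.0285)^24 ≈ 6,379.4974.
Phase 2: 6,379.4974·(1 + 0.0089)^48 ≈ 9,761.0452.

$9,761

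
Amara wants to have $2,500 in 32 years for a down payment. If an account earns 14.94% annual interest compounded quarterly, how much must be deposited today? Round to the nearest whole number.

$23

Growth factor = (1 + 0.03735)^128 ≈ 109.2546283.
P = 2,500/109.2546283 ≈ 22.8823.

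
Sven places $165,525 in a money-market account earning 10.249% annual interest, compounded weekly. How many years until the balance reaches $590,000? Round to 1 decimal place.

12.4 years

(1 + 0.00197096)^(52t) = 590,000/165,525 = 3.5644.
52t·ln(1 + 0.00197096) = ln(3.5644); 52t = 1.271/0.00196902 ≈ 645.4984.
t ≈ 12.4134 years.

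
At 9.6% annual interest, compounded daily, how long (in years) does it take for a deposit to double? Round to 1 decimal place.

(1 + 0.000263014)^(365t) = 2.
365t = ln 2 / ln(1 + 0.000263014) ≈ 0.69315/0.000262979 ≈ 2635.7499.
t ≈ 7.2212.

7.2 years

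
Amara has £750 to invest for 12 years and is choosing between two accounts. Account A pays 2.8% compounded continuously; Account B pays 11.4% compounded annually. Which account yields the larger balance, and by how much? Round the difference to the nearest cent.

A: e^(0.028·12) = e^0.336 ≈ 1.399339025, so 750 × 1.399339025 ≈ 1,049.5043.
B: (1 + 0.114)^12 ≈ 3.652769687, so 750 × 3.652769687 ≈ 2,739.5773.
Difference ≈ 1,690.0730 in favor of B.

Account B, by £1,690.07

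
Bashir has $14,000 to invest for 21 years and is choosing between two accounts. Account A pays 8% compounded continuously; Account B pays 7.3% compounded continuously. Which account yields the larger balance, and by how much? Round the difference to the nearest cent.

Account A, by $10,269.05

Account A growth factor: e^(0.08·21) = e^1.68 ≈ 5.3655559711; balance ≈ 75,117.7836.
Account B growth factor: e^(0.073·21) = e^1.533 ≈ 4.6320521554; balance ≈ 64,848.7302.
Account A is larger by 10,269.0534.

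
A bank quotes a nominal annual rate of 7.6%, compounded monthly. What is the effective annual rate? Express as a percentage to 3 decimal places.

7.870%

One year is 12 periods at 0.00633333 each: (1 + 0.00633333)^12 ≈ 1.078704.
EAR = 1.078704 − 1 ≈ 7.87040%.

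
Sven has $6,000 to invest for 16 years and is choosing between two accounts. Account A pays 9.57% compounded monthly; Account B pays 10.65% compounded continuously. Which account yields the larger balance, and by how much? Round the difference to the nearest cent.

A: (1 + 0.007975)^192 ≈ 4.5957253919, so 6,000 × 4.5957253919 ≈ 27,574.3524.
B: e^(0.1065·16) = e^1.704 ≈ 5.4958870313, so 6,000 × 5.4958870313 ≈ 32,975.3222.
Difference ≈ 5,400.9698 in favor of B.

Account B, by $5,400.97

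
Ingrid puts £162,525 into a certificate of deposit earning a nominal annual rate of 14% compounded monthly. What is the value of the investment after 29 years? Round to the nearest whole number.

£9,203,426

Periodic rate = 14%/12 = 0.0116667; periods = 12·29 = 348.
A = 162,525·(1 + 0.14/12)^348 ≈ 162,525·56.62775712044 ≈ 9,203,426.2260.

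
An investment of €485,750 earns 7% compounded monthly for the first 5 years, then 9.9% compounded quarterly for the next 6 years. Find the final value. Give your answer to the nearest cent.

€1,238,239.06

After 5 years at 7%: 485,750 × 1.417625259614 ≈ 688,611.4699.
Then 6 years at 9.9%: 688,611.4699 × 1.798167929545 ≈ 1,238,239.0610.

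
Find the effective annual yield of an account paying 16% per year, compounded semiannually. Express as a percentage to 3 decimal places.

One year is 2 periods at 0.08 each: (1 + 0.08)^2 ≈ 1.1664.
EAR = 1.1664 − 1 ≈ 16.64000%.

16.640%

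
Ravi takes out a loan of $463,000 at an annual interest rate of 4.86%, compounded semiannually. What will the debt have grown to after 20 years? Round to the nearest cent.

$1,209,672.76

Periodic rate = 4.86%/2 = 0.0243; periods = 2·20 = 40.
A = 463,000·(1 + 0.0243)^40 ≈ 463,000·2.612684138423 ≈ 1,209,672.7561.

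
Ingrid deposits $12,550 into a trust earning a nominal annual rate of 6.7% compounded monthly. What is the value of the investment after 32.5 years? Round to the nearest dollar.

$110,075

Periodic rate = 6.7%/12 = 0.00558333; periods = 12·32.5 = 390.
A = 12,550·(1 + 0.067/12)^390 ≈ 12,550·8.77093731723 ≈ 110,075.2633.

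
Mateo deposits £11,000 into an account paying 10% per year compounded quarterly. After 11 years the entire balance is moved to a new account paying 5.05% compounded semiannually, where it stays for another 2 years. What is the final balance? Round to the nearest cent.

£36,021.51

After 11 years at 10%: 11,000 × 2.963808077 ≈ 32,601.8888.
Then 2 years at 5.05%: 32,601.8888 × 1.1048901753 ≈ 36,021.5067.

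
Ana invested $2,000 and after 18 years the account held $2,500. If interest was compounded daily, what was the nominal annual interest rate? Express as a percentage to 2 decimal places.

The 6570-period growth factor is 2,500/2,000 = 1.25.
r/365 = 1.25^(1/6570) − 1 ≈ 0.0000339646, so r ≈ 365·0.0000339646 = 1.23971%.

1.24%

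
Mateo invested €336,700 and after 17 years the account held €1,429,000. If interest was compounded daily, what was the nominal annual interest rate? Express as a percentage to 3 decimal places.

8.504%

(1 + r/365)^6205 = 1,429,000/336,700 = 4.24413.
1 + r/365 = 4.24413^(1/6205) ≈ 1.000233, so r/365 ≈ 0.000232991.
r ≈ 365·0.000232991 = 8.50415%.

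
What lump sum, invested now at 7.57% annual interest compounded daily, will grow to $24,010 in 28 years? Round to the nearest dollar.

$2,884

Periodic rate = 7.57%/365 = 0.000207397; 10220 periods.
P = 24,010/(1 + 0.0757/365)^10220 ≈ 24,010/8.3259757047 ≈ 2,883.7461.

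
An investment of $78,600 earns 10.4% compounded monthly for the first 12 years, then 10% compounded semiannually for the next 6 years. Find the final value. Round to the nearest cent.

Phase 1: 78,600·(1 + 0.104/12)^144 ≈ 272,324.6019.
Phase 2: 272,324.6019·(1 + 0.05)^12 ≈ 489,055.8590.

$489,055.86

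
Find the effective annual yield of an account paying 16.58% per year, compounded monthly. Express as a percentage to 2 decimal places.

EAR = (1 + 16.58%/12)^12 − 1 = (1 + 0.0138167)^12 − 1.
(1 + 0.0138167)^12 ≈ 1.178998, so EAR ≈ 17.89981%.

17.90%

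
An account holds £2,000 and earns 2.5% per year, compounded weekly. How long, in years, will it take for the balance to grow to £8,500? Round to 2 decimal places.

(1 + 0.000480769)^(52t) = 8,500/2,000 = 4.25.
52t·ln(1 + 0.000480769) = ln(4.25); 52t = 1.4469/0.000480654 ≈ 3010.3149.
t ≈ 57.8907 years.

57.89 years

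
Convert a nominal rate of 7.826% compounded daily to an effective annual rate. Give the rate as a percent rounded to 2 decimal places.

8.14%

EAR = (1 + 7.826%/365)^365 − 1 = (1 + 0.000214411)^365 − 1.
(1 + 0.000214411)^365 ≈ 1.081395, so EAR ≈ 8.13947%.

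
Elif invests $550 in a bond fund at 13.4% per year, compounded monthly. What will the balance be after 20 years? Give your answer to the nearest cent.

$7,903.54

Periodic rate = 13.4%/12 = 0.0111667; periods = 12·20 = 240.
A = 550·(1 + 0.134/12)^240 ≈ 550·14.37006374 ≈ 7,903.5351.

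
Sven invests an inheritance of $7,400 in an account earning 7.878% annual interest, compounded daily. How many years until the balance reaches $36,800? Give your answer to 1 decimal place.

20.4 years

(1 + 0.000215836)^(365t) = 36,800/7,400 = 4.973.
365t·ln(1 + 0.000215836) = ln(4.973); 365t = 1.604/0.000215812 ≈ 7432.4663.
t ≈ 20.3629 years.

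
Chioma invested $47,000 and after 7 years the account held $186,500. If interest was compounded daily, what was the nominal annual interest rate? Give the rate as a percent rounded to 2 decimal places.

19.70%

(1 + r/365)^2555 = 186,500/47,000 = 3.96809.
1 + r/365 = 3.96809^(1/2555) ≈ 1.00054, so r/365 ≈ 0.000539591.
r ≈ 365·0.000539591 = 19.69508%.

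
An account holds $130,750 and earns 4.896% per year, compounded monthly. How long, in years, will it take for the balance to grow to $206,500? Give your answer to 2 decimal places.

9.35 years

(1 + 0.00408)^(12t) = 206,500/130,750 = 1.5793.
12t·ln(1 + 0.00408) = ln(1.5793); 12t = 0.45701/0.0040717 ≈ 112.2414.
t ≈ 9.3535 years.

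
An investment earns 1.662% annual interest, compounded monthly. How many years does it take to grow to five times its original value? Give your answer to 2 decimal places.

(1 + 0.001385)^(12t) = 5.
12t = ln 5 / ln(1 + 0.001385) ≈ 1.6094/0.00138404 ≈ 1162.8536.
t ≈ 96.9045.

96.90 years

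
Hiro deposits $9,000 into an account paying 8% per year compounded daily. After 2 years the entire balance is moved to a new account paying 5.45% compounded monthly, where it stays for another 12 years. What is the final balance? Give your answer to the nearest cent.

After 2 years at 8%: 9,000 × 1.1734902975 ≈ 10,561.4127.
Then 12 years at 5.45%: 10,561.4127 × 1.9203728432 ≈ 20,281.8501.

$20,281.85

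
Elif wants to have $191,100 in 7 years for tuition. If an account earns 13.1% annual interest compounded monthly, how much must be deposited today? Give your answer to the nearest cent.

Growth factor = (1 + 0.131/12)^84 ≈ 2.48937292165.
P = 191,100/2.48937292165 ≈ 76,766.3207.

$76,766.32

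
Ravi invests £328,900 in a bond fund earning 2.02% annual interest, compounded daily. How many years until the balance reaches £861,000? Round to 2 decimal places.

47.64 years

(1 + 0.0000553425)^(365t) = 861,000/328,900 = 2.6178.
365t·ln(1 + 0.0000553425) = ln(2.6178); 365t = 0.96234/5.53409e-05 ≈ 17389.3116.
t ≈ 47.6419 years.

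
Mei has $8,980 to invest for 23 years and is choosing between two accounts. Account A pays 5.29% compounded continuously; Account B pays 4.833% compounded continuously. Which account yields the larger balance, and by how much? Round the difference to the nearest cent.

A: e^(0.0529·23) = e^1.2167 ≈ 3.3760284371, so 8,980 × 3.3760284371 ≈ 30,316.7354.
B: e^(0.04833·23) = e^1.11159 ≈ 3.0391868619, so 8,980 × 3.0391868619 ≈ 27,291.8980.
Difference ≈ 3,024.8373 in favor of A.

Account A, by $3,024.84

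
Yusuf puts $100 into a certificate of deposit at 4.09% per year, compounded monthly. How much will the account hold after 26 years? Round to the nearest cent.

Periodic rate = 4.09%/12 = 0.00340833; periods = 12·26 = 312.
A = 100·(1 + 0.0409/12)^312 ≈ 100·2.89096945 ≈ 289.0969.

$289.10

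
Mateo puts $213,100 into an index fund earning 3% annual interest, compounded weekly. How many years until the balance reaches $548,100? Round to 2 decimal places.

We need (1 + 0.000576923)^(52t) = 2.572, so 52t = ln 2.572 / ln 1.000577 ≈ 1637.9457.
t ≈ 1637.9457/52 = 31.4990 years.

31.50 years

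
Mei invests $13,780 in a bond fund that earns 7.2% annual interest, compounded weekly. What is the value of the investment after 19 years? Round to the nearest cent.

Periodic rate = 7.2%/52 = 0.00138462; periods = 52·19 = 988.
A = 13,780·(1 + 0.072/52)^988 ≈ 13,780·3.923773414 ≈ 54,069.5976.

$54,069.60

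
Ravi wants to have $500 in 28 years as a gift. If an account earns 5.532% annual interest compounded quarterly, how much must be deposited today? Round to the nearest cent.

$107.37

Growth factor = (1 + 0.01383)^112 ≈ 4.6568846.
P = 500/4.6568846 ≈ 107.3679.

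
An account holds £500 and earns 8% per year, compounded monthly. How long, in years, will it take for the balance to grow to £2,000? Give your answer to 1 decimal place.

(1 + 0.00666667)^(12t) = 2,000/500 = 4.
12t·ln(1 + 0.00666667) = ln(4); 12t = 1.3863/0.00664454 ≈ 208.6365.
t ≈ 17.3864 years.

17.4 years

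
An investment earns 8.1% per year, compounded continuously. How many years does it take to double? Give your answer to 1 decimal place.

8.6 years

e^(0.081t) = 2, so 0.081t = ln 2 ≈ 0.69315.
t ≈ 0.69315/0.081 ≈ 8.5574.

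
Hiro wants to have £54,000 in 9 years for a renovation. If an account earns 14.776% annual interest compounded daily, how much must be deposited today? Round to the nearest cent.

Growth factor = (1 + 0.14776/365)^3285 ≈ 3.779421284.
P = 54,000/3.779421284 ≈ 14,287.9018.

£14,287.90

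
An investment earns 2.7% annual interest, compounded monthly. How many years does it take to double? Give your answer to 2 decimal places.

(1 + 0.00225)^(12t) = 2.
12t = ln 2 / ln(1 + 0.00225) ≈ 0.69315/0.00224747 ≈ 308.4119.
t ≈ 25.7010.

25.70 years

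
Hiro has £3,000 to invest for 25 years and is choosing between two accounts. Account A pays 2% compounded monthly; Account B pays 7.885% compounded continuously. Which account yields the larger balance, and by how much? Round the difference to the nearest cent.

Account A growth factor: (1 + 0.02/12)^300 ≈ 1.648035209; balance ≈ 4,944.1056.
Account B growth factor: e^(0.07885·25) = e^1.97125 ≈ 7.1796454384; balance ≈ 21,538.9363.
Account B is larger by 16,594.8307.

Account B, by £16,594.83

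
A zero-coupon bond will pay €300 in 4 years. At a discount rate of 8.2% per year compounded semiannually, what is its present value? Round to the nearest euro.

€218

Growth factor = (1 + 0.041)^8 ≈ 1.379132.
P = 300/1.379132 ≈ 217.5281.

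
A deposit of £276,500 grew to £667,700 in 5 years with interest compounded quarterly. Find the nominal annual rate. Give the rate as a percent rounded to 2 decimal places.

The 20-period growth factor is 667,700/276,500 = 2.41483.
r/4 = 2.41483^(1/20) − 1 ≈ 0.0450674, so r ≈ 4·0.0450674 = 18.02697%.

18.03%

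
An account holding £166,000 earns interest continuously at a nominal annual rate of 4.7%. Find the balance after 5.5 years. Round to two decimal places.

£214,967.70

A = P·e^(rt) = 166,000·e^(0.047·5.5) = 166,000·e^0.2585.
e^0.2585 ≈ 1.29498614985, so A ≈ 214,967.7009.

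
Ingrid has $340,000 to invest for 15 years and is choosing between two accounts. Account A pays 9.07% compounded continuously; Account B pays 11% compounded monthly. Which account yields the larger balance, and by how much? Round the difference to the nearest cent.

Account A growth factor: e^(0.0907·15) = e^1.3605 ≈ 3.898141885551; balance ≈ 1,325,368.2411.
Account B growth factor: (1 + 0.11/12)^180 ≈ 5.167987769321; balance ≈ 1,757,115.8416.
Account B is larger by 431,747.6005.

Account B, by $431,747.60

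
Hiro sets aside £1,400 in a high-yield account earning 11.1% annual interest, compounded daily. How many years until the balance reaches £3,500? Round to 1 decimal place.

8.3 years

We need (1 + 0.00030411)^(365t) = 2.5, so 365t = ln 2.5 / ln 1.000304 ≈ 3013.4862.
t ≈ 3013.4862/365 = 8.2561 years.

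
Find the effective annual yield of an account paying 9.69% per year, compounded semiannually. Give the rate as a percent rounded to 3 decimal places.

EAR = (1 + 9.69%/2)^2 − 1 = (1 + 0.04845)^2 − 1.
(1 + 0.04845)^2 ≈ 1.099247, so EAR ≈ 9.92474%.

9.925%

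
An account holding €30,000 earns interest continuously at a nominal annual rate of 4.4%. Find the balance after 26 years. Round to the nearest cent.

€94,179.01

A = P·e^(rt) = 30,000·e^(0.044·26) = 30,000·e^1.144.
e^1.144 ≈ 3.1393004862, so A ≈ 94,179.0146.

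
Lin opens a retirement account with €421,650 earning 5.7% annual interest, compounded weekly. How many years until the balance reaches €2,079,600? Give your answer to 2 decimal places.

28.01 years

(1 + 0.00109615)^(52t) = 2,079,600/421,650 = 4.9321.
52t·ln(1 + 0.00109615) = ln(4.9321); 52t = 1.5958/0.00109555 ≈ 1456.5745.
t ≈ 28.0110 years.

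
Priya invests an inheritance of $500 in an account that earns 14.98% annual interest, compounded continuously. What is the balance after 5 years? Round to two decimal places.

$1,057.44

A = P·e^(rt) = 500·e^(0.1498·5) = 500·e^0.749.
e^0.749 ≈ 2.114884075, so A ≈ 1,057.4420.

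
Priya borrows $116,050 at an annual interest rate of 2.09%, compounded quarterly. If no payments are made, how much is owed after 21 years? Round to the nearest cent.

$179,788.02

Growth factor = (1 + 0.005225)^84 ≈ 1.54922894488.
A ≈ 116,050 × 1.54922894488 ≈ 179,788.0191.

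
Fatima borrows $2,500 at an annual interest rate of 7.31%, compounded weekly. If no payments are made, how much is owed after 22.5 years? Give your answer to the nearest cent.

$12,934.34

Growth factor = (1 + 0.0731/52)^1170 ≈ 5.1737357657.
A ≈ 2,500 × 5.1737357657 ≈ 12,934.3394.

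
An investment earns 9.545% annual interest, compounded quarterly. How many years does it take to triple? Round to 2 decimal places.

(1 + 0.0238625)^(4t) = 3.
4t = ln 3 / ln(1 + 0.0238625) ≈ 1.0986/0.0235822 ≈ 46.5864.
t ≈ 11.6466.

11.65 years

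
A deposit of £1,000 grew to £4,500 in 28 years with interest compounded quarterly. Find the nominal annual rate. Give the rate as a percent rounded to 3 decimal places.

The 112-period growth factor is 4,500/1,000 = 4.5.
r/4 = 4.5^(1/112) − 1 ≈ 0.0135198, so r ≈ 4·0.0135198 = 5.40794%.

5.408%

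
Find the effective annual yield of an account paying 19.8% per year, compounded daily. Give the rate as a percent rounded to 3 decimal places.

One year is 365 periods at 0.000542466 each: (1 + 0.000542466)^365 ≈ 1.218897.
EAR = 1.218897 − 1 ≈ 21.88970%.

21.890%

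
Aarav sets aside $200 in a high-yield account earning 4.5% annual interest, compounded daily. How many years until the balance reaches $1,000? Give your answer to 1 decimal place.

35.8 years

(1 + 0.000123288)^(365t) = 1,000/200 = 5.
365t·ln(1 + 0.000123288) = ln(5); 365t = 1.6094/0.00012328 ≈ 13055.1344.
t ≈ 35.7675 years.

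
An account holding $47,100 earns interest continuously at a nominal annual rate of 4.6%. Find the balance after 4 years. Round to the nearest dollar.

A = P·e^(rt) = 47,100·e^(0.046·4) = 47,100·e^0.184.
e^0.184 ≈ 1.2020158231, so A ≈ 56,614.9453.

$56,615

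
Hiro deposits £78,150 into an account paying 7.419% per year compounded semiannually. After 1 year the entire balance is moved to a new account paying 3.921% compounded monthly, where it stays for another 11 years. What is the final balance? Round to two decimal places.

£129,293.37

Phase 1: 78,150·(1 + 0.037095)^2 ≈ 84,055.4859.
Phase 2: 84,055.4859·(1 + 0.0032675)^132 ≈ 129,293.3697.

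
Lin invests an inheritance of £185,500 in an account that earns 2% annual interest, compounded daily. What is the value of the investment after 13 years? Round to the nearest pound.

Periodic rate = 2%/365 = 0.0000547945; periods = 365·13 = 4745.
A = 185,500·(1 + 0.02/365)^4745 ≈ 185,500·1.29692084863 ≈ 240,578.8174.

£240,579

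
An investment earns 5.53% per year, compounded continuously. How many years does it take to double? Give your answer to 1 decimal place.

12.5 years

e^(0.0553t) = 2, so 0.0553t = ln 2 ≈ 0.69315.
t ≈ 0.69315/0.0553 ≈ 12.5343.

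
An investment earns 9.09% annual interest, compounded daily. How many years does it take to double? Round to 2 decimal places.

7.63 years

(1 + 0.000249041)^(365t) = 2.
365t = ln 2 / ln(1 + 0.000249041) ≈ 0.69315/0.00024901 ≈ 2783.6108.
t ≈ 7.6263.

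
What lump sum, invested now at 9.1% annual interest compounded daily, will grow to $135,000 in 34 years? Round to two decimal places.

Periodic rate = 9.1%/365 = 0.000249315; 12410 periods.
P = 135,000/(1 + 0.091/365)^12410 ≈ 135,000/22.0566550721 ≈ 6,120.6017.

$6,120.60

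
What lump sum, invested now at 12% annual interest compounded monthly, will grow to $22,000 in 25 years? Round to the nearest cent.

$1,111.76

Growth factor = (1 + 0.01)^300 ≈ 19.788466262.
P = 22,000/19.788466262 ≈ 1,111.7587.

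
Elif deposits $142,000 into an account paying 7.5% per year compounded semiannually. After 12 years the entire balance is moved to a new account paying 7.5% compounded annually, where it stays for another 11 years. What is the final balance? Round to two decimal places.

$761,195.09

Phase 1: 142,000·(1 + 0.0375)^24 ≈ 343,560.2211.
Phase 2: 343,560.2211·(1 + 0.075)^11 ≈ 761,195.0937.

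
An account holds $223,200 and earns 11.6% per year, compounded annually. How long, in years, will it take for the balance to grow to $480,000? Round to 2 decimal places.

6.98 years

(1 + 0.116)^t = 480,000/223,200 = 2.1505.
t·ln(1 + 0.116) = ln(2.1505); t = 0.76572/0.109751 ≈ 6.9769.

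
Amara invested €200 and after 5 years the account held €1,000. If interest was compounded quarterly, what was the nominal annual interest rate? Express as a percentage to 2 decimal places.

33.52%

(1 + r/4)^20 = 1,000/200 = 5.
1 + r/4 = 5^(1/20) ≈ 1.083798, so r/4 ≈ 0.0837984.
r ≈ 4·0.0837984 = 33.51935%.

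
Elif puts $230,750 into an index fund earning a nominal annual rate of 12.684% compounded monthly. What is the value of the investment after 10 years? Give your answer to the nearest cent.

$814,910.46

Periodic rate = 12.684%/12 = 0.01057; periods = 12·10 = 120.
A = 230,750·(1 + 0.01057)^120 ≈ 230,750·3.53157296891 ≈ 814,910.4626.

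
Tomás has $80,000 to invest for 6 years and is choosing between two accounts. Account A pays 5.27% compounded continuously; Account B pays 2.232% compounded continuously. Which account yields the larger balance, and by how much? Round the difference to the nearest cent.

Account A, by $18,288.26

Account A growth factor: e^(0.0527·6) = e^0.3162 ≈ 1.37190460911; balance ≈ 109,752.3687.
Account B growth factor: e^(0.02232·6) = e^0.13392 ≈ 1.1433013519; balance ≈ 91,464.1082.
Account A is larger by 18,288.2606.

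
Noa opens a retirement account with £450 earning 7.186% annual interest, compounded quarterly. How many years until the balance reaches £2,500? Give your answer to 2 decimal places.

We need (1 + 0.017965)^(4t) = 5.5556, so 4t = ln 5.5556 / ln 1.017965 ≈ 96.3070.
t ≈ 96.3070/4 = 24.0768 years.

24.08 years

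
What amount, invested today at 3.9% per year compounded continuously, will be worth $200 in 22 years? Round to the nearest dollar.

P = A·e^(−rt) = 200·e^(−0.858).
e^(−0.858) ≈ 0.424009253, so P ≈ 84.8019.

$85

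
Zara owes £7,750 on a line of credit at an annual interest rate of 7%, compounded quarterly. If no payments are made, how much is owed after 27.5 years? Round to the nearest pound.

Growth factor = (1 + 0.0175)^110 ≈ 6.7419568513.
A ≈ 7,750 × 6.7419568513 ≈ 52,250.1656.

£52,250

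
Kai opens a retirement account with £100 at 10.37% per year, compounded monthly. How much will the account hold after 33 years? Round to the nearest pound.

£3,019

Periodic rate = 10.37%/12 = 0.00864167; periods = 12·33 = 396.
A = 100·(1 + 0.1037/12)^396 ≈ 100·30.18660593 ≈ 3,018.6606.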